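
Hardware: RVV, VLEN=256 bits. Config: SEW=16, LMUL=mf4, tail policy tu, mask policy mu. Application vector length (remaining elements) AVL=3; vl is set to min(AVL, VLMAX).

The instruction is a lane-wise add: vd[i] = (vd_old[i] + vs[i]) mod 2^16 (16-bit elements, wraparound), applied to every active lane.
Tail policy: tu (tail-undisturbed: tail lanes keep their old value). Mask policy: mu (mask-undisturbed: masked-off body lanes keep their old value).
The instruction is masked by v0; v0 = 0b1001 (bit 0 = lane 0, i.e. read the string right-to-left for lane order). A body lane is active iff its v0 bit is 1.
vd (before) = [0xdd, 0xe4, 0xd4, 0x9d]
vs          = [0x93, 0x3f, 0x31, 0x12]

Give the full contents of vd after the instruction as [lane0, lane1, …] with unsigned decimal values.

VLMAX = (256 × 1/4) / 16 = 4 lanes
vl = min(AVL, VLMAX) = min(3, 4) = 3
vd[0] add(0xdd,0x93) -> 0x170
vd[1] mask-off/keep -> 0xe4
vd[2] mask-off/keep -> 0xd4
vd[3] tail/keep -> 0x9d

vd = [368, 228, 212, 157]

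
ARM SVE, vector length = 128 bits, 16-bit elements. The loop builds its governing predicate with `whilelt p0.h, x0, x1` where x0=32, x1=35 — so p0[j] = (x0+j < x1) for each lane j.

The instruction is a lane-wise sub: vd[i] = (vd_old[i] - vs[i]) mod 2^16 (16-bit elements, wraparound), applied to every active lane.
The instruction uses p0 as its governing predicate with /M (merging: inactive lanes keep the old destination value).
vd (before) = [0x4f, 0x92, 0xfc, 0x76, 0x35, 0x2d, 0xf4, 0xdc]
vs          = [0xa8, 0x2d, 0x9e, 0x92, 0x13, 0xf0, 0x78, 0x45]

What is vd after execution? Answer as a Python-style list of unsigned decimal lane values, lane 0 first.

vd = [65447, 101, 94, 118, 53, 45, 244, 220]

register lanes = 128/16 = 8
active while 32+j < 35, i.e. j ∈ [0,3) capped at 8 ⇒ 3
lane  0: sub(0x4f,0xa8) ⇒ 0xffa7
lane  1: sub(0x92,0x2d) ⇒ 0x65
lane  2: sub(0xfc,0x9e) ⇒ 0x5e
lane  3: tail/keep ⇒ 0x76
lane  4: tail/keep ⇒ 0x35
lane  5: tail/keep ⇒ 0x2d
lane  6: tail/keep ⇒ 0xf4
lane  7: tail/keep ⇒ 0xdc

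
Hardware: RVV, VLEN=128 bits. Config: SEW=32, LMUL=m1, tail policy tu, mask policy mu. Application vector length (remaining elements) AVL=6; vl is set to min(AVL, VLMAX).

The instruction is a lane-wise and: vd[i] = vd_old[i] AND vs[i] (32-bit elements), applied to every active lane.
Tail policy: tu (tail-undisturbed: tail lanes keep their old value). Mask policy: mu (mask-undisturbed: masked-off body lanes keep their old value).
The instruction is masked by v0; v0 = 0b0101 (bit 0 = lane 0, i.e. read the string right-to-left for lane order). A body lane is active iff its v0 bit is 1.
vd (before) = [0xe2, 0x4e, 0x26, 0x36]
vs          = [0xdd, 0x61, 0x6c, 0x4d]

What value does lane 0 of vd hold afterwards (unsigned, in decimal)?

VLMAX = (128 × 1) / 32 = 4 lanes
vl = min(AVL, VLMAX) = min(6, 4) = 4
  i=0: and(0xe2,0xdd) → 192
  i=1: mask-off/keep → 78
  i=2: and(0x26,0x6c) → 36
  i=3: mask-off/keep → 54

vd[0] = 192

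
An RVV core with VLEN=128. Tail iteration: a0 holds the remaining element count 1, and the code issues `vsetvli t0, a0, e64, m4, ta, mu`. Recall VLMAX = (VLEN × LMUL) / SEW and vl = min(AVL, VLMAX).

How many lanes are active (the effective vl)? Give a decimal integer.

VLMAX = (128 × 4) / 64 = 8 lanes
vl = min(AVL, VLMAX) = min(1, 8) = 1

vl = 1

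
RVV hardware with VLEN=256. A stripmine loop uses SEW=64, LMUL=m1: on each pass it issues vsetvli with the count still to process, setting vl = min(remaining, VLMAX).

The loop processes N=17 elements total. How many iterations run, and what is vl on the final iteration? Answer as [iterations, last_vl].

lanes per group: 256·1/64 = 4
iterations = ceil(17/4) = 5; final-pass vl = 1

[iterations, last_vl] = [5, 1]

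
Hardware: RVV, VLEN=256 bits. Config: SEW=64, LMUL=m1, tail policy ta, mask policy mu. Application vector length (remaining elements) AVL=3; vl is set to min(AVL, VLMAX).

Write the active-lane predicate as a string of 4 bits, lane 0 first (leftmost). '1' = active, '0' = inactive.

predicate = 1110

VLMAX = (256 × 1) / 64 = 4 lanes
vl = min(AVL, VLMAX) = min(3, 4) = 3
bits (lane 0 leftmost): 1110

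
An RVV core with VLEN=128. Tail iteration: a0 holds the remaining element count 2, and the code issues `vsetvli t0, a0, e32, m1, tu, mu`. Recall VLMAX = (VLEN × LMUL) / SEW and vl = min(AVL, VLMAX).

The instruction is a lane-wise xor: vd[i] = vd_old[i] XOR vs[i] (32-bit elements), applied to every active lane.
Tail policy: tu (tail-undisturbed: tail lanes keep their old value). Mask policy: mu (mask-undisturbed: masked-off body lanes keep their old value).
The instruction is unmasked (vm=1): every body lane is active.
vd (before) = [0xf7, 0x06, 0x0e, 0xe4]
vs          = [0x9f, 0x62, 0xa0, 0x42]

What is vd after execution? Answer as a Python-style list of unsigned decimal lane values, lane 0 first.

vd = [104, 100, 14, 228]

VLMAX = VLEN×LMUL/SEW = 128×1/32 = 4
vl = min(AVL, VLMAX) = min(2, 4) = 2
[0] xor(0xf7,0x9f) = 0x68
[1] xor(0x06,0x62) = 0x64
[2] tail/keep = 0x0e
[3] tail/keep = 0xe4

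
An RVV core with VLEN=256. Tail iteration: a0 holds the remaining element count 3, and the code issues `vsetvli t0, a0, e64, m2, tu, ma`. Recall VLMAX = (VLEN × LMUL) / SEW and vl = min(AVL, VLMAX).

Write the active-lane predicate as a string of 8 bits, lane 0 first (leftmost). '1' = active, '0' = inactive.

lanes per group: 256·2/64 = 8
vl = min(AVL, VLMAX) = min(3, 8) = 3
bits (lane 0 leftmost): 11100000

predicate = 11100000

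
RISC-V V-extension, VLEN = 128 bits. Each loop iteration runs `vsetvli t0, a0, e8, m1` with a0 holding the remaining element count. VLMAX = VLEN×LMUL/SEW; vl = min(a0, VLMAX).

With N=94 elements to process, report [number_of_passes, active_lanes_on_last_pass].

[iterations, last_vl] = [6, 14]

VLMAX = VLEN×LMUL/SEW = 128×1/8 = 16
iterations = ceil(94/16) = 6; final-pass vl = 14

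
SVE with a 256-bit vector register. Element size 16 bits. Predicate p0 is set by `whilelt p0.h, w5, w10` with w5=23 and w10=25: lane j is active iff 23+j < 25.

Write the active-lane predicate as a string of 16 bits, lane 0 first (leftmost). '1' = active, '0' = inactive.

lane count: 256 div 16 = 16
active while 23+j < 25, i.e. j ∈ [0,2) capped at 16 ⇒ 2
bits (lane 0 leftmost): 1100000000000000

predicate = 1100000000000000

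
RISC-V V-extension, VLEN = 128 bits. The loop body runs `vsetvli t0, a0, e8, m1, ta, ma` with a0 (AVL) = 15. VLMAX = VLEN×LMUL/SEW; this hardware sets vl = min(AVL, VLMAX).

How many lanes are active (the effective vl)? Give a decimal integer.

vl = 15

lanes per group: 128·1/8 = 16
vl ← min(15, 16) = 15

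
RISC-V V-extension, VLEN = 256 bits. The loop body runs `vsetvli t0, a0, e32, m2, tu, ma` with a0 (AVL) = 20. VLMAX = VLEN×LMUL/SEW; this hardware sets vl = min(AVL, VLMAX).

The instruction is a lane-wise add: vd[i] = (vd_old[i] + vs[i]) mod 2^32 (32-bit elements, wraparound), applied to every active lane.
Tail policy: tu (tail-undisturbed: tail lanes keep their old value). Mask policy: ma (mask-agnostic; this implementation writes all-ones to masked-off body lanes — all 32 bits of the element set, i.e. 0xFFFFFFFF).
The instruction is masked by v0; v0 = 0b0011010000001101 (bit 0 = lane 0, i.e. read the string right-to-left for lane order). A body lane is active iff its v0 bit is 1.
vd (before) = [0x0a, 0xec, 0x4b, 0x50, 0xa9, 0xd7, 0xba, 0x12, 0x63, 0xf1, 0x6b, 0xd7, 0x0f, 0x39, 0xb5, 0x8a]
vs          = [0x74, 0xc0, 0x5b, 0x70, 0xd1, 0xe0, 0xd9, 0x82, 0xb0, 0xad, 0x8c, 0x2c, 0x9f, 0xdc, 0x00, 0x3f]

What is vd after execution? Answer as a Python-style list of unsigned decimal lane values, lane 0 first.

VLMAX = (256 × 2) / 32 = 16 lanes
AVL=20 > VLMAX=16, so vl = 16
lane  0: add(0x0a,0x74) ⇒ 0x7e
lane  1: mask-off/ones ⇒ 0xffffffff
lane  2: add(0x4b,0x5b) ⇒ 0xa6
lane  3: add(0x50,0x70) ⇒ 0xc0
lane  4: mask-off/ones ⇒ 0xffffffff
lane  5: mask-off/ones ⇒ 0xffffffff
lane  6: mask-off/ones ⇒ 0xffffffff
lane  7: mask-off/ones ⇒ 0xffffffff
lane  8: mask-off/ones ⇒ 0xffffffff
lane  9: mask-off/ones ⇒ 0xffffffff
lane 10: add(0x6b,0x8c) ⇒ 0xf7
lane 11: mask-off/ones ⇒ 0xffffffff
lane 12: add(0x0f,0x9f) ⇒ 0xae
lane 13: add(0x39,0xdc) ⇒ 0x115
lane 14: mask-off/ones ⇒ 0xffffffff
lane 15: mask-off/ones ⇒ 0xffffffff

vd = [126, 4294967295, 166, 192, 4294967295, 4294967295, 4294967295, 4294967295, 4294967295, 4294967295, 247, 4294967295, 174, 277, 4294967295, 4294967295]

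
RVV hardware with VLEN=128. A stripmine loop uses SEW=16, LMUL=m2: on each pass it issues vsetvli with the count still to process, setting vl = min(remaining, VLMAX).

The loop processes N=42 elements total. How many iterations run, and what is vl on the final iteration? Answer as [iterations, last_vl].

[iterations, last_vl] = [3, 10]

VLMAX = VLEN×LMUL/SEW = 128×2/16 = 16
iterations = ceil(42/16) = 3; final-pass vl = 10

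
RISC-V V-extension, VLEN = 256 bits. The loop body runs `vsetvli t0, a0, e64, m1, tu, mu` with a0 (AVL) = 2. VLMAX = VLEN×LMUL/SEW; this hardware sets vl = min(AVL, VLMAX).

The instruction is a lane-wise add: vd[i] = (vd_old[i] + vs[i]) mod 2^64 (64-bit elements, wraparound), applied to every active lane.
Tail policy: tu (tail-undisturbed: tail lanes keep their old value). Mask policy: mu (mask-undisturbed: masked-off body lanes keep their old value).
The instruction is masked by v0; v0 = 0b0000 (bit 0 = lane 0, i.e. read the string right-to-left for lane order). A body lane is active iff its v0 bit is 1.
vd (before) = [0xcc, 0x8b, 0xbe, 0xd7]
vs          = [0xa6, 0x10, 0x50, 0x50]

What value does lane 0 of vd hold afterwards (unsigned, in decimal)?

vd[0] = 204

VLMAX = VLEN×LMUL/SEW = 256×1/64 = 4
vl = min(AVL, VLMAX) = min(2, 4) = 2
lane  0: mask-off/keep ⇒ 0xcc
lane  1: mask-off/keep ⇒ 0x8b
lane  2: tail/keep ⇒ 0xbe
lane  3: tail/keep ⇒ 0xd7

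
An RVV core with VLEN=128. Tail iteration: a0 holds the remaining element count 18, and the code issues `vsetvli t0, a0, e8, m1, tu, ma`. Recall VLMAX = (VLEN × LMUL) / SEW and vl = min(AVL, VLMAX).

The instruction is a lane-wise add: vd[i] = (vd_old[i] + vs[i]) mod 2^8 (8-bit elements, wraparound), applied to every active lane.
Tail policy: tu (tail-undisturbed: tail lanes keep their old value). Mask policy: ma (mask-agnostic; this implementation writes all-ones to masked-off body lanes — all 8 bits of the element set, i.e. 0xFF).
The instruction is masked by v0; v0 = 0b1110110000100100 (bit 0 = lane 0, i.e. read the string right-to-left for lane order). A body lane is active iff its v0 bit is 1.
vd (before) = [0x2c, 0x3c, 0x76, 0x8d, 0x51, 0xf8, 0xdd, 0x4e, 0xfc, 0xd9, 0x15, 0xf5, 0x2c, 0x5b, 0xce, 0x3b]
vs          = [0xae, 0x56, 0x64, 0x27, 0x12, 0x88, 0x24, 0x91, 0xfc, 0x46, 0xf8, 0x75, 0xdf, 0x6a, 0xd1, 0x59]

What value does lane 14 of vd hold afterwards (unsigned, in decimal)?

VLMAX = (128 × 1) / 8 = 16 lanes
AVL=18 > VLMAX=16, so vl = 16
[0] mask-off/ones = 0xff
[1] mask-off/ones = 0xff
[2] add(0x76,0x64) = 0xda
[3] mask-off/ones = 0xff
[4] mask-off/ones = 0xff
[5] add(0xf8,0x88) = 0x80
[6] mask-off/ones = 0xff
[7] mask-off/ones = 0xff
[8] mask-off/ones = 0xff
[9] mask-off/ones = 0xff
[10] add(0x15,0xf8) = 0x0d
[11] add(0xf5,0x75) = 0x6a
[12] mask-off/ones = 0xff
[13] add(0x5b,0x6a) = 0xc5
[14] add(0xce,0xd1) = 0x9f
[15] add(0x3b,0x59) = 0x94

vd[14] = 159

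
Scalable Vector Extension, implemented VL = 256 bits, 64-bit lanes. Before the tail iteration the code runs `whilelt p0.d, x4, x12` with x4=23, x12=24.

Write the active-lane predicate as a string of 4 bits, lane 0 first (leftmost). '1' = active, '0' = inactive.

lane count: 256 div 64 = 4
whilelt: lane j active iff 23+j < 24 → j < 1 → 1 active
bits (lane 0 leftmost): 1000

predicate = 1000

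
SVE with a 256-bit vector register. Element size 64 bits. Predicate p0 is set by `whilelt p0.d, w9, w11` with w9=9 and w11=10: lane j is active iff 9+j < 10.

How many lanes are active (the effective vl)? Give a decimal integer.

256-bit reg / 64-bit elem → 4 lanes
whilelt: lane j active iff 9+j < 10 → j < 1 → 1 active

vl = 1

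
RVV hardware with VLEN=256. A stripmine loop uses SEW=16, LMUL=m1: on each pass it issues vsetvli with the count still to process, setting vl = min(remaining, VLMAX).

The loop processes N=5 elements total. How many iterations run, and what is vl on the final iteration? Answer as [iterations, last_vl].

[iterations, last_vl] = [1, 5]

lanes per group: 256·1/16 = 16
iterations = ceil(5/16) = 1; final-pass vl = 5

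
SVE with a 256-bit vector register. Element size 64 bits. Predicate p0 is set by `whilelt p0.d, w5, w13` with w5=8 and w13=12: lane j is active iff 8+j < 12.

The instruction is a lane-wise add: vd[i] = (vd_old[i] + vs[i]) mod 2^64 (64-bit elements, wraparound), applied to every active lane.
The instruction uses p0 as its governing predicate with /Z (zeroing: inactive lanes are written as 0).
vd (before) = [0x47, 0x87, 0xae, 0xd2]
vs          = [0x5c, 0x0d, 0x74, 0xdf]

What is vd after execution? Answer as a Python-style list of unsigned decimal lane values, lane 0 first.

256-bit reg / 64-bit elem → 4 lanes
p0[j] = (8+j < 12); true for j=0..3 → 4 lanes set
  i=0: add(0x47,0x5c) → 163
  i=1: add(0x87,0x0d) → 148
  i=2: add(0xae,0x74) → 290
  i=3: add(0xd2,0xdf) → 433

vd = [163, 148, 290, 433]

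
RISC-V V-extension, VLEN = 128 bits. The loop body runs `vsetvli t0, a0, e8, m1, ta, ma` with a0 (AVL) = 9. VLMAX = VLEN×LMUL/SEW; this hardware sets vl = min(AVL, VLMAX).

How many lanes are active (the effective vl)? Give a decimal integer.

VLMAX = VLEN×LMUL/SEW = 128×1/8 = 16
vl ← min(9, 16) = 9

vl = 9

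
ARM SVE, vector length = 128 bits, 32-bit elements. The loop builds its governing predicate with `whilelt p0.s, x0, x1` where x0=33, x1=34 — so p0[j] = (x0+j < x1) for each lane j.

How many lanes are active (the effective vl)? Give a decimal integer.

register lanes = 128/32 = 4
whilelt: lane j active iff 33+j < 34 → j < 1 → 1 active

vl = 1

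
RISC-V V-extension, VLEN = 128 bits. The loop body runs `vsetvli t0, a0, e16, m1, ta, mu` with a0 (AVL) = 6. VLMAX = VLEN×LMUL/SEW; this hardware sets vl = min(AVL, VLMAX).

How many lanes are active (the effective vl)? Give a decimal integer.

vl = 6

VLMAX = VLEN×LMUL/SEW = 128×1/16 = 8
AVL=6 ≤ VLMAX=8, so vl = 6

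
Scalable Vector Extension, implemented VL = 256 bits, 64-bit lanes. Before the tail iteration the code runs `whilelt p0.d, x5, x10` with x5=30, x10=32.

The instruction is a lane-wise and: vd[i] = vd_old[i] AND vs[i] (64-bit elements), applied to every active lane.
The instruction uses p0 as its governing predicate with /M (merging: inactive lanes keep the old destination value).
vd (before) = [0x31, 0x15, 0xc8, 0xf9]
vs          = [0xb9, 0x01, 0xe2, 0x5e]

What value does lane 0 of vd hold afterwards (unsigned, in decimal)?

vd[0] = 49

256-bit reg / 64-bit elem → 4 lanes
whilelt: lane j active iff 30+j < 32 → j < 2 → 2 active
  i=0: and(0x31,0xb9) → 49
  i=1: and(0x15,0x01) → 1
  i=2: tail/keep → 200
  i=3: tail/keep → 249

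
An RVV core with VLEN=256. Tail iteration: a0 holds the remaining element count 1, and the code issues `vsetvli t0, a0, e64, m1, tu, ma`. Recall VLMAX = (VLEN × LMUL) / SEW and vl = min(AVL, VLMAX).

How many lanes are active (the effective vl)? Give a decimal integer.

vl = 1

VLMAX = (256 × 1) / 64 = 4 lanes
vl = min(AVL, VLMAX) = min(1, 4) = 1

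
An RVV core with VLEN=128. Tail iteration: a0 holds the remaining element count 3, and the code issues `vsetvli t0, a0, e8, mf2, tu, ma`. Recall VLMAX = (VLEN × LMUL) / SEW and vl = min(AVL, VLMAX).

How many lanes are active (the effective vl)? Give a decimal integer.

vl = 3

lanes per group: 128·1/2/8 = 8
vl ← min(3, 8) = 3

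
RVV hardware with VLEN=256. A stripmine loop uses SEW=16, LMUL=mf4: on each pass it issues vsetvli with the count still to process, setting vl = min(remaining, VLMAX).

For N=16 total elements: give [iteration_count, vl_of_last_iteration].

VLMAX = (256 × 1/4) / 16 = 4 lanes
N=16: ⌈16/4⌉ = 4 iters; last vl = 16 − 3×4 = 4

[iterations, last_vl] = [4, 4]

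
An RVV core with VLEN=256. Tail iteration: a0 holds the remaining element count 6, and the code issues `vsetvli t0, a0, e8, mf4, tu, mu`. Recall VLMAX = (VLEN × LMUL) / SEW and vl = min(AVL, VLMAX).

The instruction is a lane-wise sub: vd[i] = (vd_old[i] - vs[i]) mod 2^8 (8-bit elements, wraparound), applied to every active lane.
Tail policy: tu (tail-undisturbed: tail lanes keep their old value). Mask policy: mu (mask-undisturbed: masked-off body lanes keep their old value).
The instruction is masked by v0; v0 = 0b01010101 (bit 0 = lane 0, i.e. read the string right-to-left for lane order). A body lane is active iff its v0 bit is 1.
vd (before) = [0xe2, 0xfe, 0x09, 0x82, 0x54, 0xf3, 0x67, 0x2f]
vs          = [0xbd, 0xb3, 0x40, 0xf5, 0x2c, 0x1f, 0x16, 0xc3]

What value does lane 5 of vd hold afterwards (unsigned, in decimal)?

vd[5] = 243

VLMAX = (256 × 1/4) / 8 = 8 lanes
AVL=6 ≤ VLMAX=8, so vl = 6
vd[0] sub(0xe2,0xbd) -> 0x25
vd[1] mask-off/keep -> 0xfe
vd[2] sub(0x09,0x40) -> 0xc9
vd[3] mask-off/keep -> 0x82
vd[4] sub(0x54,0x2c) -> 0x28
vd[5] mask-off/keep -> 0xf3
vd[6] tail/keep -> 0x67
vd[7] tail/keep -> 0x2f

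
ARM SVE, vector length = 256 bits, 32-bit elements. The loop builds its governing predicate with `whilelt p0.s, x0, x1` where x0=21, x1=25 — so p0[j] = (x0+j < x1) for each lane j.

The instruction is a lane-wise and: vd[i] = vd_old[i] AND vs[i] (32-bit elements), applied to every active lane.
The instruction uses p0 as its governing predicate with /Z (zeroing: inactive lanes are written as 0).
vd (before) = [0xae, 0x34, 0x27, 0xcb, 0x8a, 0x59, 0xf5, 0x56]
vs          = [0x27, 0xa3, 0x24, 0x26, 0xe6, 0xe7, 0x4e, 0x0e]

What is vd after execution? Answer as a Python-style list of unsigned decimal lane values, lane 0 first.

vd = [38, 32, 36, 2, 0, 0, 0, 0]

register lanes = 256/32 = 8
p0[j] = (21+j < 25); true for j=0..3 → 4 lanes set
[0] and(0xae,0x27) = 0x26
[1] and(0x34,0xa3) = 0x20
[2] and(0x27,0x24) = 0x24
[3] and(0xcb,0x26) = 0x02
[4] tail/zero = 0x00
[5] tail/zero = 0x00
[6] tail/zero = 0x00
[7] tail/zero = 0x00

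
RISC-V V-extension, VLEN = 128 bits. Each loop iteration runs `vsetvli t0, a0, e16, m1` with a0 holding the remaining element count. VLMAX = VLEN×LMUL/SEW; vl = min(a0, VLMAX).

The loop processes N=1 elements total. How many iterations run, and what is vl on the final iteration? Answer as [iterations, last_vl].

VLMAX = (128 × 1) / 16 = 8 lanes
iterations = ceil(1/8) = 1; final-pass vl = 1

[iterations, last_vl] = [1, 1]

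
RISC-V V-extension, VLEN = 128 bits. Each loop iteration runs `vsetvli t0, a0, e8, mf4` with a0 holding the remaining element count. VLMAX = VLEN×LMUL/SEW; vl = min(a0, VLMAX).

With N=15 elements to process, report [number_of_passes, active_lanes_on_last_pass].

VLMAX = (128 × 1/4) / 8 = 4 lanes
N=15: ⌈15/4⌉ = 4 iters; last vl = 15 − 3×4 = 3

[iterations, last_vl] = [4, 3]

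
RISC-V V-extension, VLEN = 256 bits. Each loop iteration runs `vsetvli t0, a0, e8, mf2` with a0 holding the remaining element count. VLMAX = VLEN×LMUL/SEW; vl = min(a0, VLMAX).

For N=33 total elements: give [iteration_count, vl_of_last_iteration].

VLMAX = (256 × 1/2) / 8 = 16 lanes
iterations = ceil(33/16) = 3; final-pass vl = 1

[iterations, last_vl] = [3, 1]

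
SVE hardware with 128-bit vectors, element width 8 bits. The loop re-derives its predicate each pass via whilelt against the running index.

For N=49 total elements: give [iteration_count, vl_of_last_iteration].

register lanes = 128/8 = 16
iterations = ceil(49/16) = 4; final-pass vl = 1

[iterations, last_vl] = [4, 1]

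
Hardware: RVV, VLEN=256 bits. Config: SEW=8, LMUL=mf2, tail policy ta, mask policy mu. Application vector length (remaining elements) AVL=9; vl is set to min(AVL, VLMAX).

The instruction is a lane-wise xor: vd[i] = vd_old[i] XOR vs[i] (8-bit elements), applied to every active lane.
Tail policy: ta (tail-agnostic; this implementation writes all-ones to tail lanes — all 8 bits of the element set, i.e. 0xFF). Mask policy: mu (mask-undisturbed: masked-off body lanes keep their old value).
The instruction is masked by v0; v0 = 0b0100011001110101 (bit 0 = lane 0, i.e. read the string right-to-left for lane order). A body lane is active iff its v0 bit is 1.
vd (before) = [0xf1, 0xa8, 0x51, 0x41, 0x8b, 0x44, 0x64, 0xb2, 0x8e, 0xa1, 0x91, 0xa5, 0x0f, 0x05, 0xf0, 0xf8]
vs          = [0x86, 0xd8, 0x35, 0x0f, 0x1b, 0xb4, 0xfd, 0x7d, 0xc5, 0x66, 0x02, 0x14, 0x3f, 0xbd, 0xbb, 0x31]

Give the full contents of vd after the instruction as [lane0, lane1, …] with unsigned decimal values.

VLMAX = VLEN×LMUL/SEW = 256×1/2/8 = 16
vl ← min(9, 16) = 9
vd[0] xor(0xf1,0x86) -> 0x77
vd[1] mask-off/keep -> 0xa8
vd[2] xor(0x51,0x35) -> 0x64
vd[3] mask-off/keep -> 0x41
vd[4] xor(0x8b,0x1b) -> 0x90
vd[5] xor(0x44,0xb4) -> 0xf0
vd[6] xor(0x64,0xfd) -> 0x99
vd[7] mask-off/keep -> 0xb2
vd[8] mask-off/keep -> 0x8e
vd[9] tail/ones -> 0xff
vd[10] tail/ones -> 0xff
vd[11] tail/ones -> 0xff
vd[12] tail/ones -> 0xff
vd[13] tail/ones -> 0xff
vd[14] tail/ones -> 0xff
vd[15] tail/ones -> 0xff

vd = [119, 168, 100, 65, 144, 240, 153, 178, 142, 255, 255, 255, 255, 255, 255, 255]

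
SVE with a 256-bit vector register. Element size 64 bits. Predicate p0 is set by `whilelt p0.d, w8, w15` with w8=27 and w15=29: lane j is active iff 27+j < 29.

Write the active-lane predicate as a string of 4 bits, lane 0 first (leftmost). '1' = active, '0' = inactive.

register lanes = 256/64 = 4
active while 27+j < 29, i.e. j ∈ [0,2) capped at 4 ⇒ 2
bits (lane 0 leftmost): 1100

predicate = 1100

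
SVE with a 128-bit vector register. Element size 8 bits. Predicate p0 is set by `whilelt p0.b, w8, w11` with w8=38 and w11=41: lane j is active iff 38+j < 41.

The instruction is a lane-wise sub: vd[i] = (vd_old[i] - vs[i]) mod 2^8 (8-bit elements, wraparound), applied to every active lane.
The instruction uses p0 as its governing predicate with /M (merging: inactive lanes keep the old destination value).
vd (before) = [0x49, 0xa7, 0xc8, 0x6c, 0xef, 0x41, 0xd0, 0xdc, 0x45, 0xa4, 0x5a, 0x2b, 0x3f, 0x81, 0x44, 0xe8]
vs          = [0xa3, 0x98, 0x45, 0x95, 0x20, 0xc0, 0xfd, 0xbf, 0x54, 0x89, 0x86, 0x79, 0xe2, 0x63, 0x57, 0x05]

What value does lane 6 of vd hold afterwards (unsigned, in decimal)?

128-bit reg / 8-bit elem → 16 lanes
active while 38+j < 41, i.e. j ∈ [0,3) capped at 16 ⇒ 3
[0] sub(0x49,0xa3) = 0xa6
[1] sub(0xa7,0x98) = 0x0f
[2] sub(0xc8,0x45) = 0x83
[3] tail/keep = 0x6c
[4] tail/keep = 0xef
[5] tail/keep = 0x41
[6] tail/keep = 0xd0
[7] tail/keep = 0xdc
[8] tail/keep = 0x45
[9] tail/keep = 0xa4
[10] tail/keep = 0x5a
[11] tail/keep = 0x2b
[12] tail/keep = 0x3f
[13] tail/keep = 0x81
[14] tail/keep = 0x44
[15] tail/keep = 0xe8

vd[6] = 208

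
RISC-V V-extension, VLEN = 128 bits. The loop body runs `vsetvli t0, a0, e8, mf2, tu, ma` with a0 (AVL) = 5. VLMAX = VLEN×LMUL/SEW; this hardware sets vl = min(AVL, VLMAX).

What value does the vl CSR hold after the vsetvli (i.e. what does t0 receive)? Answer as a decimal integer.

VLMAX = (128 × 1/2) / 8 = 8 lanes
vl = min(AVL, VLMAX) = min(5, 8) = 5

vl = 5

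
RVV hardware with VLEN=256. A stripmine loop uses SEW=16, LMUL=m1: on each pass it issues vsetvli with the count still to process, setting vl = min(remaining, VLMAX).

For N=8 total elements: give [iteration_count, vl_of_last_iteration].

[iterations, last_vl] = [1, 8]

VLMAX = VLEN×LMUL/SEW = 256×1/16 = 16
8 elements at 16/iter → 1 passes, remainder 8 on the last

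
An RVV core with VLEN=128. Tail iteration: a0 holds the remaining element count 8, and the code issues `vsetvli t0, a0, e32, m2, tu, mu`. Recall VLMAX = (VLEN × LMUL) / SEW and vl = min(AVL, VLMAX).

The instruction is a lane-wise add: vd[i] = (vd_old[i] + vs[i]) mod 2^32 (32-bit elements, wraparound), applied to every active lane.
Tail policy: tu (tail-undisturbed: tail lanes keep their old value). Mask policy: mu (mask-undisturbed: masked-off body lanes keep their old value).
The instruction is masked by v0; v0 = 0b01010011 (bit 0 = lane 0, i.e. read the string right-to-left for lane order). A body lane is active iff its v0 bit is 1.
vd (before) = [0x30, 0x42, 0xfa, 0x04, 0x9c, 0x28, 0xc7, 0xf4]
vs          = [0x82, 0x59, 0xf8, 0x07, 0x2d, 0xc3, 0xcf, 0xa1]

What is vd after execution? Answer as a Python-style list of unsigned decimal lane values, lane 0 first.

VLMAX = VLEN×LMUL/SEW = 128×2/32 = 8
AVL=8 ≤ VLMAX=8, so vl = 8
  i=0: add(0x30,0x82) → 178
  i=1: add(0x42,0x59) → 155
  i=2: mask-off/keep → 250
  i=3: mask-off/keep → 4
  i=4: add(0x9c,0x2d) → 201
  i=5: mask-off/keep → 40
  i=6: add(0xc7,0xcf) → 406
  i=7: mask-off/keep → 244

vd = [178, 155, 250, 4, 201, 40, 406, 244]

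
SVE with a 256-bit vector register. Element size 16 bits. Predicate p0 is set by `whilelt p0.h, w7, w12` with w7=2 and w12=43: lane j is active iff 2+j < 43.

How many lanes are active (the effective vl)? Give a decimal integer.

vl = 16

register lanes = 256/16 = 16
p0[j] = (2+j < 43); true for j=0..15 → 16 lanes set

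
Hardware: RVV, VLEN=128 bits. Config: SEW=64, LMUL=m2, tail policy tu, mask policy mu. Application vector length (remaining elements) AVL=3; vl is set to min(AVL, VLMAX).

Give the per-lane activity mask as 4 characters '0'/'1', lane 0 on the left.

predicate = 1110

lanes per group: 128·2/64 = 4
AVL=3 ≤ VLMAX=4, so vl = 3
bits (lane 0 leftmost): 1110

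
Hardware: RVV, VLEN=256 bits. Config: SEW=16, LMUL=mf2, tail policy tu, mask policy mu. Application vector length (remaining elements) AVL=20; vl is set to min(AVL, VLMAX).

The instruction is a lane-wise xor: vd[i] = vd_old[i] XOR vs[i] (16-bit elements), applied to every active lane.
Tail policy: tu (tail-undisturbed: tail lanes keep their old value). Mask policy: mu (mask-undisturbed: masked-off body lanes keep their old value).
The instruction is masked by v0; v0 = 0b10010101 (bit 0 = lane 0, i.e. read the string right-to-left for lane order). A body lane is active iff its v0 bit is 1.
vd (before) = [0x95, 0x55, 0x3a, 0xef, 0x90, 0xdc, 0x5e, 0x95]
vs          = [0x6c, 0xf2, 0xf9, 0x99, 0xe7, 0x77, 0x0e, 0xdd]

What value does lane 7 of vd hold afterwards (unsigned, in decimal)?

lanes per group: 256·1/2/16 = 8
vl = min(AVL, VLMAX) = min(20, 8) = 8
lane  0: xor(0x95,0x6c) ⇒ 0xf9
lane  1: mask-off/keep ⇒ 0x55
lane  2: xor(0x3a,0xf9) ⇒ 0xc3
lane  3: mask-off/keep ⇒ 0xef
lane  4: xor(0x90,0xe7) ⇒ 0x77
lane  5: mask-off/keep ⇒ 0xdc
lane  6: mask-off/keep ⇒ 0x5e
lane  7: xor(0x95,0xdd) ⇒ 0x48

vd[7] = 72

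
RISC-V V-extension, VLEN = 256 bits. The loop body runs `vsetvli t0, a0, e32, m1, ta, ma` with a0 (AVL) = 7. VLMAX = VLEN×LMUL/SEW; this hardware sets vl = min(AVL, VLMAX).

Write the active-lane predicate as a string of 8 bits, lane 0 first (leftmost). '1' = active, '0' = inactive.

VLMAX = (256 × 1) / 32 = 8 lanes
vl = min(AVL, VLMAX) = min(7, 8) = 7
bits (lane 0 leftmost): 11111110

predicate = 11111110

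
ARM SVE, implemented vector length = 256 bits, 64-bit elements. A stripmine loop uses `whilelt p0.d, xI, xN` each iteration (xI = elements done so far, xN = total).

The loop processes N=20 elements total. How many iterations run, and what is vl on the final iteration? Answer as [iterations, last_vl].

lane count: 256 div 64 = 4
20 elements at 4/iter → 5 passes, remainder 4 on the last

[iterations, last_vl] = [5, 4]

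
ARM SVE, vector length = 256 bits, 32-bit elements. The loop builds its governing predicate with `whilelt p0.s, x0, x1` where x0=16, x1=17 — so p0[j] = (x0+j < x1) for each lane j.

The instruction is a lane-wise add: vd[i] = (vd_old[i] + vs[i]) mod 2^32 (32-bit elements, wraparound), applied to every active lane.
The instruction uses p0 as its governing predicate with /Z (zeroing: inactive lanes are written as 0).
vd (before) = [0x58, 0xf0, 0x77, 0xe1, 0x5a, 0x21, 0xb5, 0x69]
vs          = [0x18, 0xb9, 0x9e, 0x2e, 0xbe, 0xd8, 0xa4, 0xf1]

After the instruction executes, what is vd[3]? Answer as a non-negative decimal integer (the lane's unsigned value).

vd[3] = 0

register lanes = 256/32 = 8
whilelt: lane j active iff 16+j < 17 → j < 1 → 1 active
[0] add(0x58,0x18) = 0x70
[1] tail/zero = 0x00
[2] tail/zero = 0x00
[3] tail/zero = 0x00
[4] tail/zero = 0x00
[5] tail/zero = 0x00
[6] tail/zero = 0x00
[7] tail/zero = 0x00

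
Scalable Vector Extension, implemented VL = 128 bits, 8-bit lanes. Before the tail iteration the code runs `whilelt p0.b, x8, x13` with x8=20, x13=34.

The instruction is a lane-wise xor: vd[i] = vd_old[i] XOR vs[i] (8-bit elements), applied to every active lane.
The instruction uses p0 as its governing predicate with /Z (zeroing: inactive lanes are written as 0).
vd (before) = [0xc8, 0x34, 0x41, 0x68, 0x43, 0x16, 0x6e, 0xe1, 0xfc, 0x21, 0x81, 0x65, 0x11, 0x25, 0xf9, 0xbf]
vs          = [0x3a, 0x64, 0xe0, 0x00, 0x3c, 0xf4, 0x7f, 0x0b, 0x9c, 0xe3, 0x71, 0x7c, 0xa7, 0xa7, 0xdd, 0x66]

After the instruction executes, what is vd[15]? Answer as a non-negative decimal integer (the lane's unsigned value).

vd[15] = 0

128-bit reg / 8-bit elem → 16 lanes
active while 20+j < 34, i.e. j ∈ [0,14) capped at 16 ⇒ 14
lane  0: xor(0xc8,0x3a) ⇒ 0xf2
lane  1: xor(0x34,0x64) ⇒ 0x50
lane  2: xor(0x41,0xe0) ⇒ 0xa1
lane  3: xor(0x68,0x00) ⇒ 0x68
lane  4: xor(0x43,0x3c) ⇒ 0x7f
lane  5: xor(0x16,0xf4) ⇒ 0xe2
lane  6: xor(0x6e,0x7f) ⇒ 0x11
lane  7: xor(0xe1,0x0b) ⇒ 0xea
lane  8: xor(0xfc,0x9c) ⇒ 0x60
lane  9: xor(0x21,0xe3) ⇒ 0xc2
lane 10: xor(0x81,0x71) ⇒ 0xf0
lane 11: xor(0x65,0x7c) ⇒ 0x19
lane 12: xor(0x11,0xa7) ⇒ 0xb6
lane 13: xor(0x25,0xa7) ⇒ 0x82
lane 14: tail/zero ⇒ 0x00
lane 15: tail/zero ⇒ 0x00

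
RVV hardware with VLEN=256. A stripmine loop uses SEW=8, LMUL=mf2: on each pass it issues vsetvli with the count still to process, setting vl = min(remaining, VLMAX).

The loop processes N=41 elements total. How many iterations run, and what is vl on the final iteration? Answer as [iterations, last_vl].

[iterations, last_vl] = [3, 9]

lanes per group: 256·1/2/8 = 16
N=41: ⌈41/16⌉ = 3 iters; last vl = 41 − 2×16 = 9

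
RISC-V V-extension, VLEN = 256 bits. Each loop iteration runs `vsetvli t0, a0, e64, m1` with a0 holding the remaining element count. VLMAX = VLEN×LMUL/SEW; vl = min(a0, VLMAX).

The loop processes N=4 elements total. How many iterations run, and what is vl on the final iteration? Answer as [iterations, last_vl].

[iterations, last_vl] = [1, 4]

VLMAX = (256 × 1) / 64 = 4 lanes
iterations = ceil(4/4) = 1; final-pass vl = 4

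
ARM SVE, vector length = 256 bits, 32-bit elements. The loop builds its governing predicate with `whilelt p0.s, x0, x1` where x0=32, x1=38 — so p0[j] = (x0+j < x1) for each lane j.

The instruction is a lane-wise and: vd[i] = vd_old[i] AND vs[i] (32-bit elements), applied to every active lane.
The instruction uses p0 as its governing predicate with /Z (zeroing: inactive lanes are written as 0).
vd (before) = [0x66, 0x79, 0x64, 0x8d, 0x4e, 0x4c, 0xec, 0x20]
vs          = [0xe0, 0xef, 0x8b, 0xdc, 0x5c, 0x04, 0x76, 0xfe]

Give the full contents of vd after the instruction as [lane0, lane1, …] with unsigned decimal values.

vd = [96, 105, 0, 140, 76, 4, 0, 0]

register lanes = 256/32 = 8
whilelt: lane j active iff 32+j < 38 → j < 6 → 6 active
[0] and(0x66,0xe0) = 0x60
[1] and(0x79,0xef) = 0x69
[2] and(0x64,0x8b) = 0x00
[3] and(0x8d,0xdc) = 0x8c
[4] and(0x4e,0x5c) = 0x4c
[5] and(0x4c,0x04) = 0x04
[6] tail/zero = 0x00
[7] tail/zero = 0x00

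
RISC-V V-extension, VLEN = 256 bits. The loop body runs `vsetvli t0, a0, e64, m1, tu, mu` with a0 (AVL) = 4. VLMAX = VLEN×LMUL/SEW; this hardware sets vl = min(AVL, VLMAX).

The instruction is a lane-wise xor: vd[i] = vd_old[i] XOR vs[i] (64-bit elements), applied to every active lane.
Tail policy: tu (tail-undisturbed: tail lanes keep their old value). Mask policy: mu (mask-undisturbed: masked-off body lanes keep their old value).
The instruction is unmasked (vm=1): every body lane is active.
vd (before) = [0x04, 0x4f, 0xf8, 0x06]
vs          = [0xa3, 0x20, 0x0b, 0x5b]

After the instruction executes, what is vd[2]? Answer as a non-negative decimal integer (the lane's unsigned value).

vd[2] = 243

VLMAX = (256 × 1) / 64 = 4 lanes
AVL=4 ≤ VLMAX=4, so vl = 4
vd[0] xor(0x04,0xa3) -> 0xa7
vd[1] xor(0x4f,0x20) -> 0x6f
vd[2] xor(0xf8,0x0b) -> 0xf3
vd[3] xor(0x06,0x5b) -> 0x5d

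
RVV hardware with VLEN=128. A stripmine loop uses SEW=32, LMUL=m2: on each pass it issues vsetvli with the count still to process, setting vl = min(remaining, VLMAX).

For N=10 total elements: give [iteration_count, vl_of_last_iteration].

lanes per group: 128·2/32 = 8
iterations = ceil(10/8) = 2; final-pass vl = 2

[iterations, last_vl] = [2, 2]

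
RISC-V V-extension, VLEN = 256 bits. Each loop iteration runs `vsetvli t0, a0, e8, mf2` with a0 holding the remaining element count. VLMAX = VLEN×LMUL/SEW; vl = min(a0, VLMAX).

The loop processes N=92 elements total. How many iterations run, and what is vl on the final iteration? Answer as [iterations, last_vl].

lanes per group: 256·1/2/8 = 16
92 elements at 16/iter → 6 passes, remainder 12 on the last

[iterations, last_vl] = [6, 12]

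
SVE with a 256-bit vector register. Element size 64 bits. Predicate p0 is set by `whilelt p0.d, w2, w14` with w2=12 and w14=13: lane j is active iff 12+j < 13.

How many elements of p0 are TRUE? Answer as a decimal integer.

vl = 1

256-bit reg / 64-bit elem → 4 lanes
whilelt: lane j active iff 12+j < 13 → j < 1 → 1 active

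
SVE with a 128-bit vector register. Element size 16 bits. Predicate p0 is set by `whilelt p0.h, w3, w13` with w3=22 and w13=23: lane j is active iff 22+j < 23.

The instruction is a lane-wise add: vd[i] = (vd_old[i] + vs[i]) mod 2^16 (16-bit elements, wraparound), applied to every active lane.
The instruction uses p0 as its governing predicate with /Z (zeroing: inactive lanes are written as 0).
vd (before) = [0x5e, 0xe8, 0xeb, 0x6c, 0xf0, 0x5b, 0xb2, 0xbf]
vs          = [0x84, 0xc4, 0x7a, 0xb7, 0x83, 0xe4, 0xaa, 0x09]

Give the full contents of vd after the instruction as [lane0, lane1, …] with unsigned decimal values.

vd = [226, 0, 0, 0, 0, 0, 0, 0]

register lanes = 128/16 = 8
p0[j] = (22+j < 23); true for j=0..0 → 1 lanes set
[0] add(0x5e,0x84) = 0xe2
[1] tail/zero = 0x00
[2] tail/zero = 0x00
[3] tail/zero = 0x00
[4] tail/zero = 0x00
[5] tail/zero = 0x00
[6] tail/zero = 0x00
[7] tail/zero = 0x00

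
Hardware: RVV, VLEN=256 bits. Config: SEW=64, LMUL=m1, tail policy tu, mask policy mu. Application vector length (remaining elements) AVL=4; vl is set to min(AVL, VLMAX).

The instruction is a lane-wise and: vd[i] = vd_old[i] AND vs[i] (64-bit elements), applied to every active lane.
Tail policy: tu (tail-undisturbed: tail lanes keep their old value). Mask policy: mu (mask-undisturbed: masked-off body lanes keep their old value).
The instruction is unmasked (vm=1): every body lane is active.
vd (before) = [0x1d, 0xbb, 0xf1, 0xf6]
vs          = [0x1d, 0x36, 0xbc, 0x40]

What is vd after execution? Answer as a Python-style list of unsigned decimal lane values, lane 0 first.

vd = [29, 50, 176, 64]

VLMAX = (256 × 1) / 64 = 4 lanes
AVL=4 ≤ VLMAX=4, so vl = 4
[0] and(0x1d,0x1d) = 0x1d
[1] and(0xbb,0x36) = 0x32
[2] and(0xf1,0xbc) = 0xb0
[3] and(0xf6,0x40) = 0x40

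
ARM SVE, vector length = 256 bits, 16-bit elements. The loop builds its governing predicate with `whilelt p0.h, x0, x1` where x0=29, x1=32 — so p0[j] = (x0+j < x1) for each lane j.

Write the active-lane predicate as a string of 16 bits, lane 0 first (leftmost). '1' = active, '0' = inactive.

256-bit reg / 16-bit elem → 16 lanes
active while 29+j < 32, i.e. j ∈ [0,3) capped at 16 ⇒ 3
bits (lane 0 leftmost): 1110000000000000

predicate = 1110000000000000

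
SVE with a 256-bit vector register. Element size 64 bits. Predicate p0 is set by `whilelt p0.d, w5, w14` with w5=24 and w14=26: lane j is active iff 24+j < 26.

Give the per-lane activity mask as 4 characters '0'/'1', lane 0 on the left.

register lanes = 256/64 = 4
p0[j] = (24+j < 26); true for j=0..1 → 2 lanes set
bits (lane 0 leftmost): 1100

predicate = 1100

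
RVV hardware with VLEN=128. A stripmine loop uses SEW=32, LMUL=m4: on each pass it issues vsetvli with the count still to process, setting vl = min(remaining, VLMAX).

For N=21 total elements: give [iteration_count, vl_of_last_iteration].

[iterations, last_vl] = [2, 5]

VLMAX = VLEN×LMUL/SEW = 128×4/32 = 16
N=21: ⌈21/16⌉ = 2 iters; last vl = 21 − 1×16 = 5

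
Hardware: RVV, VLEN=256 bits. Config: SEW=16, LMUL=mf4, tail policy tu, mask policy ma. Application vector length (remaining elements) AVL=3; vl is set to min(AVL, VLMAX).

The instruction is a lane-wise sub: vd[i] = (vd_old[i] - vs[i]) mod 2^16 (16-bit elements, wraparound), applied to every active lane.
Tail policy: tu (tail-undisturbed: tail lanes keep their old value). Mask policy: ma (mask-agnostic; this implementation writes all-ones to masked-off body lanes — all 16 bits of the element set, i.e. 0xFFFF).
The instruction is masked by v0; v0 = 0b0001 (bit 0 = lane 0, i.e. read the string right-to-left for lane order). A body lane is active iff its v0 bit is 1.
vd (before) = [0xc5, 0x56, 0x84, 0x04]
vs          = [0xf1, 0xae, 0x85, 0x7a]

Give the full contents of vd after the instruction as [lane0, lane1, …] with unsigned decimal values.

vd = [65492, 65535, 65535, 4]

lanes per group: 256·1/4/16 = 4
vl = min(AVL, VLMAX) = min(3, 4) = 3
[0] sub(0xc5,0xf1) = 0xffd4
[1] mask-off/ones = 0xffff
[2] mask-off/ones = 0xffff
[3] tail/keep = 0x04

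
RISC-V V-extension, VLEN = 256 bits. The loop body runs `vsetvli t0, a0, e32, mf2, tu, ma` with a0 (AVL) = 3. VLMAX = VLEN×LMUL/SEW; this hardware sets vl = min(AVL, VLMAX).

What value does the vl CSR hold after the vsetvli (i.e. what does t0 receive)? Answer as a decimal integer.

vl = 3

VLMAX = (256 × 1/2) / 32 = 4 lanes
AVL=3 ≤ VLMAX=4, so vl = 3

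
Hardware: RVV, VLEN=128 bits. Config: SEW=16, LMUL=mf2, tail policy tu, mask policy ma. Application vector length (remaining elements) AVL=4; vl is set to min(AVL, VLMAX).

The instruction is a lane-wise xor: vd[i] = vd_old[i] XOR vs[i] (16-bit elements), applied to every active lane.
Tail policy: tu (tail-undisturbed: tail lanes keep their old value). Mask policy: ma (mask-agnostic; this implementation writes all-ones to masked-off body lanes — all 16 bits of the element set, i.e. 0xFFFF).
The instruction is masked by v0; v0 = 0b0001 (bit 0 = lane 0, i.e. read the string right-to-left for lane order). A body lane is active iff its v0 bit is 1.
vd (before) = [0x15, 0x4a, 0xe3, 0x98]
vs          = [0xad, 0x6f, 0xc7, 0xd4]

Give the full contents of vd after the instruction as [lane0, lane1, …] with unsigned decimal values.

vd = [184, 65535, 65535, 65535]

lanes per group: 128·1/2/16 = 4
vl ← min(4, 4) = 4
vd[0] xor(0x15,0xad) -> 0xb8
vd[1] mask-off/ones -> 0xffff
vd[2] mask-off/ones -> 0xffff
vd[3] mask-off/ones -> 0xffff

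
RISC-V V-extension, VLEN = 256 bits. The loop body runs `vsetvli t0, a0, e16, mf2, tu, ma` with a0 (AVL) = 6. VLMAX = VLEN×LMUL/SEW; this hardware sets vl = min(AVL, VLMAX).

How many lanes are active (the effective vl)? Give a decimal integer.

VLMAX = (256 × 1/2) / 16 = 8 lanes
vl ← min(6, 8) = 6

vl = 6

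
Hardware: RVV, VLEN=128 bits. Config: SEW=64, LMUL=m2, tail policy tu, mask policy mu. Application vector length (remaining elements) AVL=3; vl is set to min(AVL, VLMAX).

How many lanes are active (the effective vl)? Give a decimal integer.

VLMAX = (128 × 2) / 64 = 4 lanes
vl ← min(3, 4) = 3

vl = 3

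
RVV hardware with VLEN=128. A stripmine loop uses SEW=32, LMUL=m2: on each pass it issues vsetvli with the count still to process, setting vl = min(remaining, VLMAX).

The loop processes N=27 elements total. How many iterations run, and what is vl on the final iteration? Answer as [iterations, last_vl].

[iterations, last_vl] = [4, 3]

VLMAX = (128 × 2) / 32 = 8 lanes
27 elements at 8/iter → 4 passes, remainder 3 on the last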